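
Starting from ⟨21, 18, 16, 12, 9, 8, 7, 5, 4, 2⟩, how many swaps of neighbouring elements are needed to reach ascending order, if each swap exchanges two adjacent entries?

45

Minimum adjacent swaps = number of inversions (each swap of adjacent out-of-order elements removes one inversion and no swap can remove more).
Count inversions — for each element, later elements that are smaller:
21: 18, 16, 12, 9, 8, 7, 5, 4, 2 → 9
18: 16, 12, 9, 8, 7, 5, 4, 2 → 8
16: 12, 9, 8, 7, 5, 4, 2 → 7
12: 9, 8, 7, 5, 4, 2 → 6
9: 8, 7, 5, 4, 2 → 5
8: 7, 5, 4, 2 → 4
7: 5, 4, 2 → 3
5: 4, 2 → 2
4: 2 → 1
2: none → 0
Total inversions: 9 + 8 + 7 + 6 + 5 + 4 + 3 + 2 + 1 + 0 = 45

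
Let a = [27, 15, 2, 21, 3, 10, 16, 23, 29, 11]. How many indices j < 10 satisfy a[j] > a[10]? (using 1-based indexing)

6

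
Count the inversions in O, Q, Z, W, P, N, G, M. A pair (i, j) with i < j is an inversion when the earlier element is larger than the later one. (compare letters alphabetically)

Sweep left to right; for each value list the smaller values that follow it:
O → N, G, M → 3
Q → P, N, G, M → 4
Z → W, P, N, G, M → 5
W → P, N, G, M → 4
P → N, G, M → 3
N → G, M → 2
G → none → 0
M → none → 0
Sum: 3 + 4 + 5 + 4 + 3 + 2 + 0 + 0 = 21

Inversions: 21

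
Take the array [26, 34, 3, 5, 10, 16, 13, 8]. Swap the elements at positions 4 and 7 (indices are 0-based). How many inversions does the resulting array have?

15

Positions 4 and 7 hold 10 and 8; after swapping, the array is [26, 34, 3, 5, 8, 16, 13, 10].
For each element, count later entries that are smaller:
26 → 3, 5, 8, 16, 13, 10 → 6
34 → 3, 5, 8, 16, 13, 10 → 6
3 → none → 0
5 → none → 0
8 → none → 0
16 → 13, 10 → 2
13 → 10 → 1
10 → none → 0
Sum: 6 + 6 + 0 + 0 + 0 + 2 + 1 + 0 = 15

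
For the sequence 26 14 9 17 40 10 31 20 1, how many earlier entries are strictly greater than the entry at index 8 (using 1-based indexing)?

3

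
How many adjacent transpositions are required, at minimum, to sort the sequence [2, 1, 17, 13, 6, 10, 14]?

Each adjacent swap fixes exactly one inversion, so the minimum swap count equals the number of inversions.
Count inversions — for each element, later elements that are smaller:
2: 1 → 1
1: none → 0
17: 13, 6, 10, 14 → 4
13: 6, 10 → 2
6: none → 0
10: none → 0
14: none → 0
Total inversions: 1 + 0 + 4 + 2 + 0 + 0 + 0 = 7

7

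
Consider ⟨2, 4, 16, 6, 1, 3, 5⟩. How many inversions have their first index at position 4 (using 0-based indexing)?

The element at index 4 is 1.
Elements after it: 3, 5
None of them are smaller than 1.

0 such elements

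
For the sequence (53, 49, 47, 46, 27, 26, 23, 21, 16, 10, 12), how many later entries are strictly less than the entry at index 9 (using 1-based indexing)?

2

The element at index 9 is 16.
Elements after it: 10, 12
Those smaller than 16: 10, 12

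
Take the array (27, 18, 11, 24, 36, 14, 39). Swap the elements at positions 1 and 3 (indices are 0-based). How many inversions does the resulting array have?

Positions 1 and 3 hold 18 and 24; after swapping, the array is [27, 24, 11, 18, 36, 14, 39].
Count, for each position, how many later elements it exceeds:
27 → 24, 11, 18, 14 → 4
24 → 11, 18, 14 → 3
11 → none → 0
18 → 14 → 1
36 → 14 → 1
14 → none → 0
39 → none → 0
Sum: 4 + 3 + 0 + 1 + 1 + 0 + 0 = 9

9 inversions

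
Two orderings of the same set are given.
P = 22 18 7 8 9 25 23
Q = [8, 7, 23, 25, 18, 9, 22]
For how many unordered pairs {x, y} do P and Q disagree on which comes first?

Disagreeing pairs: 14

Assign each item its position (1..7) in the first ordering, then rewrite the second ordering as that position sequence:
positions: 22→1, 18→2, 7→3, 8→4, 9→5, 25→6, 23→7
second ordering as positions: [4, 3, 7, 6, 2, 5, 1]
Discordant pairs = inversions in this position sequence.
4: 3, 2, 1 → 3
3: 2, 1 → 2
7: 6, 2, 5, 1 → 4
6: 2, 5, 1 → 3
2: 1 → 1
5: 1 → 1
1: 0
Total: 3 + 2 + 4 + 3 + 1 + 1 + 0 = 14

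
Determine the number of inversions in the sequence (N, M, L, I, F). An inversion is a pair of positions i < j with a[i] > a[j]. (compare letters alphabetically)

Element-by-element contributions:
N: 4
M: 3
L: 2
I: 1
F: 0
Sum: 4 + 3 + 2 + 1 + 0 = 10

Inversions: 10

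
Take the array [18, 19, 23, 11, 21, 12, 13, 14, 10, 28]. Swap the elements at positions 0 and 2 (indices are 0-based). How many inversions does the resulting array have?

27 inversions

Positions 0 and 2 hold 18 and 23; after swapping, the array is [23, 19, 18, 11, 21, 12, 13, 14, 10, 28].
For each element, count later entries that are smaller:
23 → 19, 18, 11, 21, 12, 13, 14, 10 → 8
19 → 18, 11, 12, 13, 14, 10 → 6
18 → 11, 12, 13, 14, 10 → 5
11 → 10 → 1
21 → 12, 13, 14, 10 → 4
12 → 10 → 1
13 → 10 → 1
14 → 10 → 1
10 → none → 0
28 → none → 0
Sum: 8 + 6 + 5 + 1 + 4 + 1 + 1 + 1 + 0 + 0 = 27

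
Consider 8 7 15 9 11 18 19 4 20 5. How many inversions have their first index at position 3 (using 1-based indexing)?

The element at index 3 is 15.
Elements after it: 9, 11, 18, 19, 4, 20, 5
Those smaller than 15: 9, 11, 4, 5

4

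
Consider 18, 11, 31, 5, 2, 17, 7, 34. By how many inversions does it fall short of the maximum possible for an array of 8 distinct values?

14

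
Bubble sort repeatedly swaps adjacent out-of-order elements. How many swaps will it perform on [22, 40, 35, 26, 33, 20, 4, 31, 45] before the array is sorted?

There are 19 swaps.

Each adjacent swap fixes exactly one inversion, so the minimum swap count equals the number of inversions.
Count inversions — for each element, later elements that are smaller:
22: 20, 4 → 2
40: 35, 26, 33, 20, 4, 31 → 6
35: 26, 33, 20, 4, 31 → 5
26: 20, 4 → 2
33: 20, 4, 31 → 3
20: 4 → 1
4: none → 0
31: none → 0
45: none → 0
Total inversions: 2 + 6 + 5 + 2 + 3 + 1 + 0 + 0 + 0 = 19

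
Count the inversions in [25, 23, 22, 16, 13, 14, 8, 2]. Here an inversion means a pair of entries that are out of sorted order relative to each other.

Element-by-element contributions:
25 → 23, 22, 16, 13, 14, 8, 2 → 7
23 → 22, 16, 13, 14, 8, 2 → 6
22 → 16, 13, 14, 8, 2 → 5
16 → 13, 14, 8, 2 → 4
13 → 8, 2 → 2
14 → 8, 2 → 2
8 → 2 → 1
2 → none → 0
Sum: 7 + 6 + 5 + 4 + 2 + 2 + 1 + 0 = 27

27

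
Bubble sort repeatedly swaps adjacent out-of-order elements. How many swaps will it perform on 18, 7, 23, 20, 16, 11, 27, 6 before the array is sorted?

There are 16 adjacent swaps.

Minimum adjacent swaps = number of inversions (each swap of adjacent out-of-order elements removes one inversion and no swap can remove more).
Count inversions — for each element, later elements that are smaller:
18: 7, 16, 11, 6 → 4
7: 6 → 1
23: 20, 16, 11, 6 → 4
20: 16, 11, 6 → 3
16: 11, 6 → 2
11: 6 → 1
27: 6 → 1
6: none → 0
Total inversions: 4 + 1 + 4 + 3 + 2 + 1 + 1 + 0 = 16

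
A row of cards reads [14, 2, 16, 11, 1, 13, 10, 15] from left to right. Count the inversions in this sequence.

14 inversions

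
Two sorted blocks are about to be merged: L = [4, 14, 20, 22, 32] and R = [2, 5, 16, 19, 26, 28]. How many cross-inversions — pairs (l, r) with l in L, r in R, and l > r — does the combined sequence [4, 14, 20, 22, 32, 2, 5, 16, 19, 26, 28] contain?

For each element r of the right run, count left-run elements greater than r:
r = 2: 4, 14, 20, 22, 32 → 5
r = 5: 14, 20, 22, 32 → 4
r = 16: 20, 22, 32 → 3
r = 19: 20, 22, 32 → 3
r = 26: 32 → 1
r = 28: 32 → 1
Cross-inversions: 5 + 4 + 3 + 3 + 1 + 1 = 17

There are 17 split inversions.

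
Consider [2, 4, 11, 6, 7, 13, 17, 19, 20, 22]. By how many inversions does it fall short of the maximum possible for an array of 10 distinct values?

43 inversions short

Maximum inversions for 10 distinct elements is C(10, 2) = 10·9/2 = 45.
Current inversions — for each element, count later smaller elements:
2: 0
4: 0
11: 2
6: 0
7: 0
13: 0
17: 0
19: 0
20: 0
22: 0
Current total: 0 + 0 + 2 + 0 + 0 + 0 + 0 + 0 + 0 + 0 = 2
Shortfall: 45 − 2 = 43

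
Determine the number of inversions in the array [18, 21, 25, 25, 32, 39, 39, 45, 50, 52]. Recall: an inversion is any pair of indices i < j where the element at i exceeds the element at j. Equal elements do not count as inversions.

0

Element-by-element contributions:
18 → none → 0
21 → none → 0
25 → none → 0
25 → none → 0
32 → none → 0
39 → none → 0
39 → none → 0
45 → none → 0
50 → none → 0
52 → none → 0
Sum: 0 + 0 + 0 + 0 + 0 + 0 + 0 + 0 + 0 + 0 = 0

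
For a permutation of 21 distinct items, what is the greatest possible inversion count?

A reversed (strictly descending) arrangement makes every pair an inversion, giving C(21, 2) inversions.
C(21, 2) = 21·20/2 = 210

Inversions: 210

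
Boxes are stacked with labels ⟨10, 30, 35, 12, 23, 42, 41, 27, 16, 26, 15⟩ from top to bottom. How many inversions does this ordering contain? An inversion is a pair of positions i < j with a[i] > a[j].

Sweep left to right; for each value list the smaller values that follow it:
10 → none → 0
30 → 12, 23, 27, 16, 26, 15 → 6
35 → 12, 23, 27, 16, 26, 15 → 6
12 → none → 0
23 → 16, 15 → 2
42 → 41, 27, 16, 26, 15 → 5
41 → 27, 16, 26, 15 → 4
27 → 16, 26, 15 → 3
16 → 15 → 1
26 → 15 → 1
15 → none → 0
Sum: 0 + 6 + 6 + 0 + 2 + 5 + 4 + 3 + 1 + 1 + 0 = 28

28 inversions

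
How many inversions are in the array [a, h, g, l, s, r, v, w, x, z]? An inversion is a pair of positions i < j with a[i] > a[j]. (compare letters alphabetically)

2 out-of-order pairs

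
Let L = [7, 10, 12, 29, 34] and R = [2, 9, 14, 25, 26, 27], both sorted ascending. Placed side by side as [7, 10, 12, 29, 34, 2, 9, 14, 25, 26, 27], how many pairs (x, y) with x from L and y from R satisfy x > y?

17 split inversions

Count, for every r in R, how many entries of L exceed r:
r = 2: 7, 10, 12, 29, 34 → 5
r = 9: 10, 12, 29, 34 → 4
r = 14: 29, 34 → 2
r = 25: 29, 34 → 2
r = 26: 29, 34 → 2
r = 27: 29, 34 → 2
Cross-inversions: 5 + 4 + 2 + 2 + 2 + 2 = 17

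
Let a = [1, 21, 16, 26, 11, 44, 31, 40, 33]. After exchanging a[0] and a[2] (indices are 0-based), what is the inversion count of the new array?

Positions 0 and 2 hold 1 and 16; after swapping, the array is [16, 21, 1, 26, 11, 44, 31, 40, 33].
Sweep left to right; for each value list the smaller values that follow it:
16 → 1, 11 → 2
21 → 1, 11 → 2
1 → none → 0
26 → 11 → 1
11 → none → 0
44 → 31, 40, 33 → 3
31 → none → 0
40 → 33 → 1
33 → none → 0
Sum: 2 + 2 + 0 + 1 + 0 + 3 + 0 + 1 + 0 = 9

9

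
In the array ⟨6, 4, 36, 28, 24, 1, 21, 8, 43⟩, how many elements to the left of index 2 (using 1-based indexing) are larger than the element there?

1

The element at index 2 is 4.
Elements before it: 6
Those larger than 4: 6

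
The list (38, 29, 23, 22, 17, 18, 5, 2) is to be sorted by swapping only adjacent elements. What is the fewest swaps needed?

27

Minimum adjacent swaps = number of inversions (each swap of adjacent out-of-order elements removes one inversion and no swap can remove more).
Count inversions — for each element, later elements that are smaller:
38: 29, 23, 22, 17, 18, 5, 2 → 7
29: 23, 22, 17, 18, 5, 2 → 6
23: 22, 17, 18, 5, 2 → 5
22: 17, 18, 5, 2 → 4
17: 5, 2 → 2
18: 5, 2 → 2
5: 2 → 1
2: none → 0
Total inversions: 7 + 6 + 5 + 4 + 2 + 2 + 1 + 0 = 27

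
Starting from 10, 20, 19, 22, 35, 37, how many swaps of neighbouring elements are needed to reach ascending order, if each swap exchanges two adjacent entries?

The minimum number of adjacent swaps to sort an array equals its inversion count, since every such swap removes exactly one inversion.
Count inversions — for each element, later elements that are smaller:
10: none → 0
20: 19 → 1
19: none → 0
22: none → 0
35: none → 0
37: none → 0
Total inversions: 0 + 1 + 0 + 0 + 0 + 0 = 1

There is 1 swap.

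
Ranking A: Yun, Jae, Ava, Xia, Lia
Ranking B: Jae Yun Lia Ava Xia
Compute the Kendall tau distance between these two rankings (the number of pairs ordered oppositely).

3

Assign each item its position (1..5) in the first ordering, then rewrite the second ordering as that position sequence:
positions: Yun→1, Jae→2, Ava→3, Xia→4, Lia→5
second ordering as positions: [2, 1, 5, 3, 4]
Discordant pairs = inversions in this position sequence.
2: 1 → 1
1: 0
5: 3, 4 → 2
3: 0
4: 0
Total: 1 + 0 + 2 + 0 + 0 = 3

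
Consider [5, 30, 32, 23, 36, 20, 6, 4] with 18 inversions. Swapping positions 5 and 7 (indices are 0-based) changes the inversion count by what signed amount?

-3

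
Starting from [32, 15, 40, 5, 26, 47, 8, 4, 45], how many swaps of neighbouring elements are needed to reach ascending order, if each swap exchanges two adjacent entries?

There are 19 swaps.

Each adjacent swap fixes exactly one inversion, so the minimum swap count equals the number of inversions.
Count inversions — for each element, later elements that are smaller:
32: 15, 5, 26, 8, 4 → 5
15: 5, 8, 4 → 3
40: 5, 26, 8, 4 → 4
5: 4 → 1
26: 8, 4 → 2
47: 8, 4, 45 → 3
8: 4 → 1
4: none → 0
45: none → 0
Total inversions: 5 + 3 + 4 + 1 + 2 + 3 + 1 + 0 + 0 = 19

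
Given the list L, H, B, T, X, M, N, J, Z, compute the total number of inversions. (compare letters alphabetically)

12

Element-by-element contributions:
L → H, B, J → 3
H → B → 1
B → none → 0
T → M, N, J → 3
X → M, N, J → 3
M → J → 1
N → J → 1
J → none → 0
Z → none → 0
Sum: 3 + 1 + 0 + 3 + 3 + 1 + 1 + 0 + 0 = 12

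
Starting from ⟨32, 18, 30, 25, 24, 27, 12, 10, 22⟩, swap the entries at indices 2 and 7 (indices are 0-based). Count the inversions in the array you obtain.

Positions 2 and 7 hold 30 and 10; after swapping, the array is [32, 18, 10, 25, 24, 27, 12, 30, 22].
For each element, count later entries that are smaller:
32 → 18, 10, 25, 24, 27, 12, 30, 22 → 8
18 → 10, 12 → 2
10 → none → 0
25 → 24, 12, 22 → 3
24 → 12, 22 → 2
27 → 12, 22 → 2
12 → none → 0
30 → 22 → 1
22 → none → 0
Sum: 8 + 2 + 0 + 3 + 2 + 2 + 0 + 1 + 0 = 18

18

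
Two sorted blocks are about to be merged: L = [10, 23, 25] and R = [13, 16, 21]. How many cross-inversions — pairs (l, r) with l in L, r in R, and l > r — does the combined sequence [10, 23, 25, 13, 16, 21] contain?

6 split inversions

Count, for every r in R, how many entries of L exceed r:
r = 13: 23, 25 → 2
r = 16: 23, 25 → 2
r = 21: 23, 25 → 2
Cross-inversions: 2 + 2 + 2 = 6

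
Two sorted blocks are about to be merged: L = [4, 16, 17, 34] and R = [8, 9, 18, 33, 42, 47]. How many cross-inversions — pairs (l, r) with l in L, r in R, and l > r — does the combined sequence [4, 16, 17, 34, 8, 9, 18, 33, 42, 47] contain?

Count, for every r in R, how many entries of L exceed r:
r = 8: 16, 17, 34 → 3
r = 9: 16, 17, 34 → 3
r = 18: 34 → 1
r = 33: 34 → 1
r = 42: none → 0
r = 47: none → 0
Cross-inversions: 3 + 3 + 1 + 1 + 0 + 0 = 8

8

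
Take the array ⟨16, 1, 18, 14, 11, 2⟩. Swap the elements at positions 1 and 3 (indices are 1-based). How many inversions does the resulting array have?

11

Positions 1 and 3 hold 16 and 18; after swapping, the array is [18, 1, 16, 14, 11, 2].
For each element, count later entries that are smaller:
18: 5
1: 0
16: 3
14: 2
11: 1
2: 0
Sum: 5 + 0 + 3 + 2 + 1 + 0 = 11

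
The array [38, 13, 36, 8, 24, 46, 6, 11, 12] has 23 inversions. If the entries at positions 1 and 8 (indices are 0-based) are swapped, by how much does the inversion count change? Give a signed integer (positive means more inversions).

Positions 1 and 8 hold 13 and 12; after swapping, the array is [38, 12, 36, 8, 24, 46, 6, 11, 13].
For each element, count later entries that are smaller:
38 → 12, 36, 8, 24, 6, 11, 13 → 7
12 → 8, 6, 11 → 3
36 → 8, 24, 6, 11, 13 → 5
8 → 6 → 1
24 → 6, 11, 13 → 3
46 → 6, 11, 13 → 3
6 → none → 0
11 → none → 0
13 → none → 0
Sum: 7 + 3 + 5 + 1 + 3 + 3 + 0 + 0 + 0 = 22
Change: 22 − 23 = -1

-1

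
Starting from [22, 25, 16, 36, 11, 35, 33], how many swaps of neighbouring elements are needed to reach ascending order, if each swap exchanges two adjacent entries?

The minimum number of adjacent swaps to sort an array equals its inversion count, since every such swap removes exactly one inversion.
Count inversions — for each element, later elements that are smaller:
22: 16, 11 → 2
25: 16, 11 → 2
16: 11 → 1
36: 11, 35, 33 → 3
11: none → 0
35: 33 → 1
33: none → 0
Total inversions: 2 + 2 + 1 + 3 + 0 + 1 + 0 = 9

9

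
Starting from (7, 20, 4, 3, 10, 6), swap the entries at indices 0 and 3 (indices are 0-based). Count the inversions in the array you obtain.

6

Positions 0 and 3 hold 7 and 3; after swapping, the array is [3, 20, 4, 7, 10, 6].
Count, for each position, how many later elements it exceeds:
3 → none → 0
20 → 4, 7, 10, 6 → 4
4 → none → 0
7 → 6 → 1
10 → 6 → 1
6 → none → 0
Sum: 0 + 4 + 0 + 1 + 1 + 0 = 6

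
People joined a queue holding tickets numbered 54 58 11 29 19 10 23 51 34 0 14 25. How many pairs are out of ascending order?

Count, for each position, how many later elements it exceeds:
54 → 11, 29, 19, 10, 23, 51, 34, 0, 14, 25 → 10
58 → 11, 29, 19, 10, 23, 51, 34, 0, 14, 25 → 10
11 → 10, 0 → 2
29 → 19, 10, 23, 0, 14, 25 → 6
19 → 10, 0, 14 → 3
10 → 0 → 1
23 → 0, 14 → 2
51 → 34, 0, 14, 25 → 4
34 → 0, 14, 25 → 3
0 → none → 0
14 → none → 0
25 → none → 0
Sum: 10 + 10 + 2 + 6 + 3 + 1 + 2 + 4 + 3 + 0 + 0 + 0 = 41

41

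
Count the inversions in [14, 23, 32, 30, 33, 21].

5

Listing every pair i<j with a[i]>a[j] (using 1-based positions):
(2,6): 23 > 21
(3,4): 32 > 30
(3,6): 32 > 21
(4,6): 30 > 21
(5,6): 33 > 21
That's 5 pairs.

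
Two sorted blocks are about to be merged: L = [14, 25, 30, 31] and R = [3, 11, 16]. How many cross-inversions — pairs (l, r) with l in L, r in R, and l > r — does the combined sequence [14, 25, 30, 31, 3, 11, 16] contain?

Split inversions: 11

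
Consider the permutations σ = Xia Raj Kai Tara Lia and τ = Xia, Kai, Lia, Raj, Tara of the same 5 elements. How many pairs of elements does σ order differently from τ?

Discordant pairs: 3

Assign each item its position (1..5) in the first ordering, then rewrite the second ordering as that position sequence:
positions: Xia→1, Raj→2, Kai→3, Tara→4, Lia→5
second ordering as positions: [1, 3, 5, 2, 4]
Discordant pairs = inversions in this position sequence.
1: 0
3: 2 → 1
5: 2, 4 → 2
2: 0
4: 0
Total: 0 + 1 + 2 + 0 + 0 = 3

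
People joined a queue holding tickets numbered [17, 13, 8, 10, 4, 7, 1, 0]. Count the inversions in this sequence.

Element-by-element contributions:
17: 7
13: 6
8: 4
10: 4
4: 2
7: 2
1: 1
0: 0
Sum: 7 + 6 + 4 + 4 + 2 + 2 + 1 + 0 = 26

26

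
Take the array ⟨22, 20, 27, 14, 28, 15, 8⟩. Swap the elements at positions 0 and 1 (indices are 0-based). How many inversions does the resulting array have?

There are 13 inversions.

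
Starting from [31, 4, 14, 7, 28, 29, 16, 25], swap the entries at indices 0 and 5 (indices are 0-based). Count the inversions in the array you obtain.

Positions 0 and 5 hold 31 and 29; after swapping, the array is [29, 4, 14, 7, 28, 31, 16, 25].
Sweep left to right; for each value list the smaller values that follow it:
29 → 4, 14, 7, 28, 16, 25 → 6
4 → none → 0
14 → 7 → 1
7 → none → 0
28 → 16, 25 → 2
31 → 16, 25 → 2
16 → none → 0
25 → none → 0
Sum: 6 + 0 + 1 + 0 + 2 + 2 + 0 + 0 = 11

11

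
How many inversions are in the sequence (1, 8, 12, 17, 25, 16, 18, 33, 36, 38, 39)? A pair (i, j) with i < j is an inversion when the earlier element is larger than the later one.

3 inversions

Element-by-element contributions:
1 → none → 0
8 → none → 0
12 → none → 0
17 → 16 → 1
25 → 16, 18 → 2
16 → none → 0
18 → none → 0
33 → none → 0
36 → none → 0
38 → none → 0
39 → none → 0
Sum: 0 + 0 + 0 + 1 + 2 + 0 + 0 + 0 + 0 + 0 + 0 = 3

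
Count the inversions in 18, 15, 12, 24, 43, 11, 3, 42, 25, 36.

19 inversions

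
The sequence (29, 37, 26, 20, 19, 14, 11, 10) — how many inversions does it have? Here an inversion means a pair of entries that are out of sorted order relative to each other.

Element-by-element contributions:
29 → 26, 20, 19, 14, 11, 10 → 6
37 → 26, 20, 19, 14, 11, 10 → 6
26 → 20, 19, 14, 11, 10 → 5
20 → 19, 14, 11, 10 → 4
19 → 14, 11, 10 → 3
14 → 11, 10 → 2
11 → 10 → 1
10 → none → 0
Sum: 6 + 6 + 5 + 4 + 3 + 2 + 1 + 0 = 27

27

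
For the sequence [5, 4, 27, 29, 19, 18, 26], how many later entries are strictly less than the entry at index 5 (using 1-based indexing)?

1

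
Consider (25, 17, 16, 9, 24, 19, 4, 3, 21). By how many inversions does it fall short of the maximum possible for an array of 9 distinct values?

12

Maximum inversions for 9 distinct elements is C(9, 2) = 9·8/2 = 36.
Current inversions — for each element, count later smaller elements:
25: 8
17: 4
16: 3
9: 2
24: 4
19: 2
4: 1
3: 0
21: 0
Current total: 8 + 4 + 3 + 2 + 4 + 2 + 1 + 0 + 0 = 24
Shortfall: 36 − 24 = 12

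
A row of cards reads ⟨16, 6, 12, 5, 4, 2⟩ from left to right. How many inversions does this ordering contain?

14

Sweep left to right; for each value list the smaller values that follow it:
16 → 6, 12, 5, 4, 2 → 5
6 → 5, 4, 2 → 3
12 → 5, 4, 2 → 3
5 → 4, 2 → 2
4 → 2 → 1
2 → none → 0
Sum: 5 + 3 + 3 + 2 + 1 + 0 = 14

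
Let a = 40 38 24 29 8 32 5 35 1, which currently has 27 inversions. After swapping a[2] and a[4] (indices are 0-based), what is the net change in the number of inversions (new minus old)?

Positions 2 and 4 hold 24 and 8; after swapping, the array is [40, 38, 8, 29, 24, 32, 5, 35, 1].
Sweep left to right; for each value list the smaller values that follow it:
40 → 38, 8, 29, 24, 32, 5, 35, 1 → 8
38 → 8, 29, 24, 32, 5, 35, 1 → 7
8 → 5, 1 → 2
29 → 24, 5, 1 → 3
24 → 5, 1 → 2
32 → 5, 1 → 2
5 → 1 → 1
35 → 1 → 1
1 → none → 0
Sum: 8 + 7 + 2 + 3 + 2 + 2 + 1 + 1 + 0 = 26
Change: 26 − 27 = -1

-1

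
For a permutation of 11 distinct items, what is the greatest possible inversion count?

55 inversions

The maximum occurs when the array is in strictly decreasing order: every one of the C(11, 2) pairs is inverted.
C(11, 2) = 11·10/2 = 55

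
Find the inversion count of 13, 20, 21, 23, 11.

For each element, count later entries that are smaller:
13: 1
20: 1
21: 1
23: 1
11: 0
Sum: 1 + 1 + 1 + 1 + 0 = 4

4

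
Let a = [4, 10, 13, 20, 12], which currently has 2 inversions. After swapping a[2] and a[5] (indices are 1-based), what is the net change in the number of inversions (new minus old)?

Positions 2 and 5 hold 10 and 12; after swapping, the array is [4, 12, 13, 20, 10].
Sweep left to right; for each value list the smaller values that follow it:
4: 0
12: 1
13: 1
20: 1
10: 0
Sum: 0 + 1 + 1 + 1 + 0 = 3
Change: 3 − 2 = +1

+1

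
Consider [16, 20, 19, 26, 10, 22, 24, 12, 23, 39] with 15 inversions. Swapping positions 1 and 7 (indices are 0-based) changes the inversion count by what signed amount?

Positions 1 and 7 hold 20 and 12; after swapping, the array is [16, 12, 19, 26, 10, 22, 24, 20, 23, 39].
Element-by-element contributions:
16 → 12, 10 → 2
12 → 10 → 1
19 → 10 → 1
26 → 10, 22, 24, 20, 23 → 5
10 → none → 0
22 → 20 → 1
24 → 20, 23 → 2
20 → none → 0
23 → none → 0
39 → none → 0
Sum: 2 + 1 + 1 + 5 + 0 + 1 + 2 + 0 + 0 + 0 = 12
Change: 12 − 15 = -3

-3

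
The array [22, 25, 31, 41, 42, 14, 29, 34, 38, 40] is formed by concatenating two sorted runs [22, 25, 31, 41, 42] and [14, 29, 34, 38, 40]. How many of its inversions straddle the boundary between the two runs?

14 cross-inversions

Count, for every r in R, how many entries of L exceed r:
r = 14: 22, 25, 31, 41, 42 → 5
r = 29: 31, 41, 42 → 3
r = 34: 41, 42 → 2
r = 38: 41, 42 → 2
r = 40: 41, 42 → 2
Cross-inversions: 5 + 3 + 2 + 2 + 2 = 14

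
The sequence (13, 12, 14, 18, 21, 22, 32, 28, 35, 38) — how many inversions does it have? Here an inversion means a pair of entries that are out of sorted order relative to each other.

For each element, count later entries that are smaller:
13: 1
12: 0
14: 0
18: 0
21: 0
22: 0
32: 1
28: 0
35: 0
38: 0
Sum: 1 + 0 + 0 + 0 + 0 + 0 + 1 + 0 + 0 + 0 = 2

Out-of-order pairs: 2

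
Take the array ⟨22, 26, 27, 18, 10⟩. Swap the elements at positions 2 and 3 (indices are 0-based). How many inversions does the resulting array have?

6

Positions 2 and 3 hold 27 and 18; after swapping, the array is [22, 26, 18, 27, 10].
Count, for each position, how many later elements it exceeds:
22: 2
26: 2
18: 1
27: 1
10: 0
Sum: 2 + 2 + 1 + 1 + 0 = 6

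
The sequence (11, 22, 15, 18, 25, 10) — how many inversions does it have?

7 inversions

Listing every pair i<j with a[i]>a[j] (using 0-based positions):
(0,5): 11 > 10
(1,2): 22 > 15
(1,3): 22 > 18
(1,5): 22 > 10
(2,5): 15 > 10
(3,5): 18 > 10
(4,5): 25 > 10
That's 7 pairs.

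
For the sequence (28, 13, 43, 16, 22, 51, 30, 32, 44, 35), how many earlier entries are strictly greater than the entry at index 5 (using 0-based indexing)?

The element at index 5 is 51.
Elements before it: 28, 13, 43, 16, 22
None of them are larger than 51.

0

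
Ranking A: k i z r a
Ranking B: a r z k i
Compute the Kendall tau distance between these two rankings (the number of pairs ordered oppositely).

9

Assign each item its position (1..5) in the first ordering, then rewrite the second ordering as that position sequence:
positions: k→1, i→2, z→3, r→4, a→5
second ordering as positions: [5, 4, 3, 1, 2]
Discordant pairs = inversions in this position sequence.
5: 4, 3, 1, 2 → 4
4: 3, 1, 2 → 3
3: 1, 2 → 2
1: 0
2: 0
Total: 4 + 3 + 2 + 0 + 0 = 9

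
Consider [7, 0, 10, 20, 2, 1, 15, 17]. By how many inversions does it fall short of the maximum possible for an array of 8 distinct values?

18 inversions short

Maximum inversions for 8 distinct elements is C(8, 2) = 8·7/2 = 28.
Current inversions — for each element, count later smaller elements:
7: 3
0: 0
10: 2
20: 4
2: 1
1: 0
15: 0
17: 0
Current total: 3 + 0 + 2 + 4 + 1 + 0 + 0 + 0 = 10
Shortfall: 28 − 10 = 18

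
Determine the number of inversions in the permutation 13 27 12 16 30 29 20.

Out-of-order index pairs (0-indexed):
(0,2): 13 > 12
(1,2): 27 > 12
(1,3): 27 > 16
(1,6): 27 > 20
(4,5): 30 > 29
(4,6): 30 > 20
(5,6): 29 > 20
That's 7 pairs.

7 inversions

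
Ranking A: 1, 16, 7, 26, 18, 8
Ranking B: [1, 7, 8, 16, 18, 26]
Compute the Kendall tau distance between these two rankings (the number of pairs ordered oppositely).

There are 5 discordant pairs.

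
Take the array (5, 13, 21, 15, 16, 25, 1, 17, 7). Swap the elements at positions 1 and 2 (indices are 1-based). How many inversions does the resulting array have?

Inversions: 17

Positions 1 and 2 hold 5 and 13; after swapping, the array is [13, 5, 21, 15, 16, 25, 1, 17, 7].
Count, for each position, how many later elements it exceeds:
13 → 5, 1, 7 → 3
5 → 1 → 1
21 → 15, 16, 1, 17, 7 → 5
15 → 1, 7 → 2
16 → 1, 7 → 2
25 → 1, 17, 7 → 3
1 → none → 0
17 → 7 → 1
7 → none → 0
Sum: 3 + 1 + 5 + 2 + 2 + 3 + 0 + 1 + 0 = 17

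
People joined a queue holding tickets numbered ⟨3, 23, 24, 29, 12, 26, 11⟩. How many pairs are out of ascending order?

Listing every pair i<j with a[i]>a[j] (using 0-based positions):
(1,4): 23 > 12
(1,6): 23 > 11
(2,4): 24 > 12
(2,6): 24 > 11
(3,4): 29 > 12
(3,5): 29 > 26
(3,6): 29 > 11
(4,6): 12 > 11
(5,6): 26 > 11
That's 9 pairs.

9 out-of-order pairs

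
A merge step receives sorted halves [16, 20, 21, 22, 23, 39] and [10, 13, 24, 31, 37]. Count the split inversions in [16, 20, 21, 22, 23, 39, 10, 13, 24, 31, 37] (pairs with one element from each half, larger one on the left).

Count, for every r in R, how many entries of L exceed r:
r = 10: 16, 20, 21, 22, 23, 39 → 6
r = 13: 16, 20, 21, 22, 23, 39 → 6
r = 24: 39 → 1
r = 31: 39 → 1
r = 37: 39 → 1
Cross-inversions: 6 + 6 + 1 + 1 + 1 = 15

15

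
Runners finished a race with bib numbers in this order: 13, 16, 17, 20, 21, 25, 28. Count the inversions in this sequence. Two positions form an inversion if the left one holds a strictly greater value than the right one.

0

Inversion pairs (indices are 1-based):
(none)
That's 0 pairs.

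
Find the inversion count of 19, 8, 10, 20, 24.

Element-by-element contributions:
19 → 8, 10 → 2
8 → none → 0
10 → none → 0
20 → none → 0
24 → none → 0
Sum: 2 + 0 + 0 + 0 + 0 = 2

2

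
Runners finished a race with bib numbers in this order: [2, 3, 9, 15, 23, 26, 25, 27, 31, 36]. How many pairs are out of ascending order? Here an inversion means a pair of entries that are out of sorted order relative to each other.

1 inversion

Element-by-element contributions:
2: 0
3: 0
9: 0
15: 0
23: 0
26: 1
25: 0
27: 0
31: 0
36: 0
Sum: 0 + 0 + 0 + 0 + 0 + 1 + 0 + 0 + 0 + 0 = 1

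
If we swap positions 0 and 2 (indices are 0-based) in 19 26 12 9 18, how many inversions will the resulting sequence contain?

Positions 0 and 2 hold 19 and 12; after swapping, the array is [12, 26, 19, 9, 18].
Count, for each position, how many later elements it exceeds:
12: 1
26: 3
19: 2
9: 0
18: 0
Sum: 1 + 3 + 2 + 0 + 0 = 6

6 inversions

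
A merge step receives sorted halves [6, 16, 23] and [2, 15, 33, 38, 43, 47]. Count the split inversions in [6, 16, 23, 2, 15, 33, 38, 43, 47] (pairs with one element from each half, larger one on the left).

Split inversions: 5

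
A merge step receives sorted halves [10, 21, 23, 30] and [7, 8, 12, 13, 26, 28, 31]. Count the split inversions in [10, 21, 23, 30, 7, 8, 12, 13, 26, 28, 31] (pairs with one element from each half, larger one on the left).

For each element r of the right run, count left-run elements greater than r:
r = 7: 10, 21, 23, 30 → 4
r = 8: 10, 21, 23, 30 → 4
r = 12: 21, 23, 30 → 3
r = 13: 21, 23, 30 → 3
r = 26: 30 → 1
r = 28: 30 → 1
r = 31: none → 0
Cross-inversions: 4 + 4 + 3 + 3 + 1 + 1 + 0 = 16

16 cross-inversions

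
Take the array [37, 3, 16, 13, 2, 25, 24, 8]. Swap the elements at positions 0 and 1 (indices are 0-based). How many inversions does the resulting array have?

Positions 0 and 1 hold 37 and 3; after swapping, the array is [3, 37, 16, 13, 2, 25, 24, 8].
Count, for each position, how many later elements it exceeds:
3: 1
37: 6
16: 3
13: 2
2: 0
25: 2
24: 1
8: 0
Sum: 1 + 6 + 3 + 2 + 0 + 2 + 1 + 0 = 15

15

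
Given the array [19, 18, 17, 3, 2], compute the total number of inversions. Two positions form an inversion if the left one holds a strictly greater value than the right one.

For each element, count later entries that are smaller:
19: 4
18: 3
17: 2
3: 1
2: 0
Sum: 4 + 3 + 2 + 1 + 0 = 10

10 inversions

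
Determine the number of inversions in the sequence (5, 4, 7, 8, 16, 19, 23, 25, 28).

Sweep left to right; for each value list the smaller values that follow it:
5: 1
4: 0
7: 0
8: 0
16: 0
19: 0
23: 0
25: 0
28: 0
Sum: 1 + 0 + 0 + 0 + 0 + 0 + 0 + 0 + 0 = 1

Inversions: 1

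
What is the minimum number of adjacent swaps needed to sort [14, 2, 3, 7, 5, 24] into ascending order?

Swaps: 5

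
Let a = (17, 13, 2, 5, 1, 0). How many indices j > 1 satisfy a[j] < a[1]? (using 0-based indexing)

The element at index 1 is 13.
Elements after it: 2, 5, 1, 0
Those smaller than 13: 2, 5, 1, 0

4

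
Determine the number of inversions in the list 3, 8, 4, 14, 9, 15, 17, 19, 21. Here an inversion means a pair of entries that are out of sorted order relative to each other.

2

Count, for each position, how many later elements it exceeds:
3 → none → 0
8 → 4 → 1
4 → none → 0
14 → 9 → 1
9 → none → 0
15 → none → 0
17 → none → 0
19 → none → 0
21 → none → 0
Sum: 0 + 1 + 0 + 1 + 0 + 0 + 0 + 0 + 0 = 2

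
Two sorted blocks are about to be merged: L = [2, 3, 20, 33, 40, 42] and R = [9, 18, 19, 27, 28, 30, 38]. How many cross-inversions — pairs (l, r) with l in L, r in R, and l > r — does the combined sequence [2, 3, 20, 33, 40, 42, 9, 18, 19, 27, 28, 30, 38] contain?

Take each right-half value and tally the left-half values above it:
r = 9: 20, 33, 40, 42 → 4
r = 18: 20, 33, 40, 42 → 4
r = 19: 20, 33, 40, 42 → 4
r = 27: 33, 40, 42 → 3
r = 28: 33, 40, 42 → 3
r = 30: 33, 40, 42 → 3
r = 38: 40, 42 → 2
Cross-inversions: 4 + 4 + 4 + 3 + 3 + 3 + 2 = 23

23 split inversions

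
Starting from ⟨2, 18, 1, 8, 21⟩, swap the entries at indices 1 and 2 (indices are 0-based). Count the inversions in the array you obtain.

2 inversions

Positions 1 and 2 hold 18 and 1; after swapping, the array is [2, 1, 18, 8, 21].
Element-by-element contributions:
2: 1
1: 0
18: 1
8: 0
21: 0
Sum: 1 + 0 + 1 + 0 + 0 = 2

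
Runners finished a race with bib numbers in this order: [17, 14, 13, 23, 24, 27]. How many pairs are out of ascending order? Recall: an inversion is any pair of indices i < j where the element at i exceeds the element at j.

3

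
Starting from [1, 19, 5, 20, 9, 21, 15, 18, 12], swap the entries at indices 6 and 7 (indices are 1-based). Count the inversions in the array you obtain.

13 inversions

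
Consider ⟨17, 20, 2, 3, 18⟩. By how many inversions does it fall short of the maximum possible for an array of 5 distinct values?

5 inversions short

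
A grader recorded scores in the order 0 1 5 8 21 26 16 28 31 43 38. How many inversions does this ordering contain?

3 inversions

Element-by-element contributions:
0 → none → 0
1 → none → 0
5 → none → 0
8 → none → 0
21 → 16 → 1
26 → 16 → 1
16 → none → 0
28 → none → 0
31 → none → 0
43 → 38 → 1
38 → none → 0
Sum: 0 + 0 + 0 + 0 + 1 + 1 + 0 + 0 + 0 + 1 + 0 = 3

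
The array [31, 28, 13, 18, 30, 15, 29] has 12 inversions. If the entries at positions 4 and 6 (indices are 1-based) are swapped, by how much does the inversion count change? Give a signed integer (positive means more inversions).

-1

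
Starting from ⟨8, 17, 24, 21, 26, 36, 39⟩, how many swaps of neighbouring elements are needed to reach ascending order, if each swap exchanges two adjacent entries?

1

Each adjacent swap fixes exactly one inversion, so the minimum swap count equals the number of inversions.
Count inversions — for each element, later elements that are smaller:
8: none → 0
17: none → 0
24: 21 → 1
21: none → 0
26: none → 0
36: none → 0
39: none → 0
Total inversions: 0 + 0 + 1 + 0 + 0 + 0 + 0 = 1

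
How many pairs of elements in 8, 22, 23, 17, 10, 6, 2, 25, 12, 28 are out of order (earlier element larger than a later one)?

For each element, count later entries that are smaller:
8 → 6, 2 → 2
22 → 17, 10, 6, 2, 12 → 5
23 → 17, 10, 6, 2, 12 → 5
17 → 10, 6, 2, 12 → 4
10 → 6, 2 → 2
6 → 2 → 1
2 → none → 0
25 → 12 → 1
12 → none → 0
28 → none → 0
Sum: 2 + 5 + 5 + 4 + 2 + 1 + 0 + 1 + 0 + 0 = 20

20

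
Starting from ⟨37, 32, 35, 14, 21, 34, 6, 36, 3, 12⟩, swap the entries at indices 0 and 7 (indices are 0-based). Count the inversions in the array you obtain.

31

Positions 0 and 7 hold 37 and 36; after swapping, the array is [36, 32, 35, 14, 21, 34, 6, 37, 3, 12].
For each element, count later entries that are smaller:
36 → 32, 35, 14, 21, 34, 6, 3, 12 → 8
32 → 14, 21, 6, 3, 12 → 5
35 → 14, 21, 34, 6, 3, 12 → 6
14 → 6, 3, 12 → 3
21 → 6, 3, 12 → 3
34 → 6, 3, 12 → 3
6 → 3 → 1
37 → 3, 12 → 2
3 → none → 0
12 → none → 0
Sum: 8 + 5 + 6 + 3 + 3 + 3 + 1 + 2 + 0 + 0 = 31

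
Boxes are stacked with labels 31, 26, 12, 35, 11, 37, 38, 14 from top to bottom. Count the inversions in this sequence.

For each element, count later entries that are smaller:
31 → 26, 12, 11, 14 → 4
26 → 12, 11, 14 → 3
12 → 11 → 1
35 → 11, 14 → 2
11 → none → 0
37 → 14 → 1
38 → 14 → 1
14 → none → 0
Sum: 4 + 3 + 1 + 2 + 0 + 1 + 1 + 0 = 12

12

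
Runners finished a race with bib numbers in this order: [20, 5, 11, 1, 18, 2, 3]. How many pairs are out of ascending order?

Element-by-element contributions:
20: 6
5: 3
11: 3
1: 0
18: 2
2: 0
3: 0
Sum: 6 + 3 + 3 + 0 + 2 + 0 + 0 = 14

14 inversions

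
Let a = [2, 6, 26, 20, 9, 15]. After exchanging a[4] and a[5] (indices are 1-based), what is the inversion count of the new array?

4

Positions 4 and 5 hold 20 and 9; after swapping, the array is [2, 6, 26, 9, 20, 15].
Sweep left to right; for each value list the smaller values that follow it:
2 → none → 0
6 → none → 0
26 → 9, 20, 15 → 3
9 → none → 0
20 → 15 → 1
15 → none → 0
Sum: 0 + 0 + 3 + 0 + 1 + 0 = 4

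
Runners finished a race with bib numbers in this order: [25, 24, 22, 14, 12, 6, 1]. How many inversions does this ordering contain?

For each element, count later entries that are smaller:
25 → 24, 22, 14, 12, 6, 1 → 6
24 → 22, 14, 12, 6, 1 → 5
22 → 14, 12, 6, 1 → 4
14 → 12, 6, 1 → 3
12 → 6, 1 → 2
6 → 1 → 1
1 → none → 0
Sum: 6 + 5 + 4 + 3 + 2 + 1 + 0 = 21

21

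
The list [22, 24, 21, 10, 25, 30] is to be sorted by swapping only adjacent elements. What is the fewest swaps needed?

Minimum adjacent swaps = number of inversions (each swap of adjacent out-of-order elements removes one inversion and no swap can remove more).
Count inversions — for each element, later elements that are smaller:
22: 21, 10 → 2
24: 21, 10 → 2
21: 10 → 1
10: none → 0
25: none → 0
30: none → 0
Total inversions: 2 + 2 + 1 + 0 + 0 + 0 = 5

5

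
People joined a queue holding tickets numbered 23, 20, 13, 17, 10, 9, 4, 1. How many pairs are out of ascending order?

Element-by-element contributions:
23: 7
20: 6
13: 4
17: 4
10: 3
9: 2
4: 1
1: 0
Sum: 7 + 6 + 4 + 4 + 3 + 2 + 1 + 0 = 27

27 inversions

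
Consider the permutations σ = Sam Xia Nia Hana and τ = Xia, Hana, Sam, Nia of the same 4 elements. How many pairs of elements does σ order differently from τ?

Assign each item its position (1..4) in the first ordering, then rewrite the second ordering as that position sequence:
positions: Sam→1, Xia→2, Nia→3, Hana→4
second ordering as positions: [2, 4, 1, 3]
Discordant pairs = inversions in this position sequence.
2: 1 → 1
4: 1, 3 → 2
1: 0
3: 0
Total: 1 + 2 + 0 + 0 = 3

3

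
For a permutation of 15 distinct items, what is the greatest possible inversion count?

105 inversions

A reversed (strictly descending) arrangement makes every pair an inversion, giving C(15, 2) inversions.
C(15, 2) = 15·14/2 = 105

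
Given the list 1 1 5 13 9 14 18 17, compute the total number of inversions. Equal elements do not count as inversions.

There are 2 inversions.

Sweep left to right; for each value list the smaller values that follow it:
1: 0
1: 0
5: 0
13: 1
9: 0
14: 0
18: 1
17: 0
Sum: 0 + 0 + 0 + 1 + 0 + 0 + 1 + 0 = 2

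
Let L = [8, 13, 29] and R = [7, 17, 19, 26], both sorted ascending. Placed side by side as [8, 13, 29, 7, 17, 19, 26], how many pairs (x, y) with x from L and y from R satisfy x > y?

Take each right-half value and tally the left-half values above it:
r = 7: 8, 13, 29 → 3
r = 17: 29 → 1
r = 19: 29 → 1
r = 26: 29 → 1
Cross-inversions: 3 + 1 + 1 + 1 = 6

Split inversions: 6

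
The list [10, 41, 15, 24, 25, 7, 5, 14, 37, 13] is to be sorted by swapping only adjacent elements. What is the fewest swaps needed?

Minimum adjacent swaps = number of inversions (each swap of adjacent out-of-order elements removes one inversion and no swap can remove more).
Count inversions — for each element, later elements that are smaller:
10: 7, 5 → 2
41: 15, 24, 25, 7, 5, 14, 37, 13 → 8
15: 7, 5, 14, 13 → 4
24: 7, 5, 14, 13 → 4
25: 7, 5, 14, 13 → 4
7: 5 → 1
5: none → 0
14: 13 → 1
37: 13 → 1
13: none → 0
Total inversions: 2 + 8 + 4 + 4 + 4 + 1 + 0 + 1 + 1 + 0 = 25

25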